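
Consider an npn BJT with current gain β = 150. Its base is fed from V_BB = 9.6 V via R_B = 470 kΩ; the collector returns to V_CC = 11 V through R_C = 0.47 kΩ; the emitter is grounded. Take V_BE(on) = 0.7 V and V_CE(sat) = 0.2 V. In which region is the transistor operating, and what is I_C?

active; I_C ≈ 2.8 mA

Assume active. Base-emitter loop: I_B = (V_BB − V_BE)/R_B = (9.6 − 0.7)/470 = 0.0189 mA.
I_C = β·I_B = 150×0.0189 = 2.84 mA.
V_CE = V_CC − I_C·R_C = 11 − 2.84×0.47 = 9.66 V > V_CE(sat), so the active-region assumption holds.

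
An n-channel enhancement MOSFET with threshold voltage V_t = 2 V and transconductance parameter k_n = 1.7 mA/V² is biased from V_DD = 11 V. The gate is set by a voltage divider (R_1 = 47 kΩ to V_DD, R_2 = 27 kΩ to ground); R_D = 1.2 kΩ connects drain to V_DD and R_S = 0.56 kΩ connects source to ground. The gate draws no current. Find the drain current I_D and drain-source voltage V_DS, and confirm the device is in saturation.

V_G = V_DD·R_2/(R_1+R_2) = 11×27/74 = 4.01 V.
Assume saturation: I_D = (k_n/2)(V_GS − V_t)² with V_GS = V_G − I_D·R_S = 4.01 − 0.56·I_D.
Substituting gives 0.267·I_D² − 2.92·I_D + 3.45 = 0, with roots I_D = 1.35 or 9.6 mA.
The root I_D = 9.6 mA gives V_GS = -1.36 V ≤ V_t, so take I_D = 1.35 mA.
Then V_GS = 3.26 V and V_DS = V_DD − I_D(R_D+R_S) = 11 − 1.35×1.76 = 8.63 V.
Saturation requires V_DS ≥ V_GS − V_t = 1.26 V; 8.63 ≥ 1.26 ✓.

I_D ≈ 1.3 mA, V_DS ≈ 8.6 V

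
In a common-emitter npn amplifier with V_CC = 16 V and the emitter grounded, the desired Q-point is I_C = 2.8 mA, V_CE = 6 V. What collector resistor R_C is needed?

Collector loop: V_CC = I_C·R_C + V_CE.
R_C = (V_CC − V_CE)/I_C = (16 − 6)/2.8 = 3.57 kΩ.

R_C ≈ 3.6 kΩ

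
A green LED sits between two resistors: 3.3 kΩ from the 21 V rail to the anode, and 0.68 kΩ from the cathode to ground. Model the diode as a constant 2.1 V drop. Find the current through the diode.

I ≈ 4.7 mA

The two resistors are in series with the diode, so KVL gives 21 = I·3.3 + 2.1 + I·0.68.
I = (21 − 2.1) / (3.3 + 0.68) kΩ = 18.9 / 3.98 = 4.75 mA.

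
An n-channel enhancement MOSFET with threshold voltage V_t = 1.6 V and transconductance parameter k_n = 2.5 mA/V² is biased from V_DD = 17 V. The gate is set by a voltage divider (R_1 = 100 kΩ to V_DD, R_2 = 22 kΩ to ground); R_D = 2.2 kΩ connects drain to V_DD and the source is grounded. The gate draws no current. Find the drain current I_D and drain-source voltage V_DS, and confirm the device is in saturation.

V_G = V_DD·R_2/(R_1+R_2) = 17×22/122 = 3.07 V. With the source grounded, V_GS = V_G = 3.07 V.
Assume saturation: I_D = (k_n/2)(V_GS − V_t)² = (2.5/2)×(3.07 − 1.6)² = 1.25×1.47² = 2.68 mA.
V_DS = V_DD − I_D·R_D = 17 − 2.68×2.2 = 11.1 V.
Saturation requires V_DS ≥ V_GS − V_t = 1.47 V; 11.1 ≥ 1.47 ✓.

I_D ≈ 2.7 mA, V_DS ≈ 11 V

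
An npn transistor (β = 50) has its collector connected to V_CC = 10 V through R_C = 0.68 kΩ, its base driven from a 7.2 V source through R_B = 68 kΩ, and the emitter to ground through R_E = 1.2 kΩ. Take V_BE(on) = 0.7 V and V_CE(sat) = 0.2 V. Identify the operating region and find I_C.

Assume active. Base-emitter loop: I_B = (V_BB − V_BE)/(R_B + (β+1)R_E) = (7.2 − 0.7)/(68 + 51×1.2) = 0.0503 mA.
I_C = β·I_B = 50×0.0503 = 2.52 mA.
V_CE = V_CC − I_C·R_C − I_E·R_E = 10 − 2.52×0.68 − 2.57×1.2 = 5.21 V > V_CE(sat), so the active-region assumption holds.

active; I_C ≈ 2.5 mA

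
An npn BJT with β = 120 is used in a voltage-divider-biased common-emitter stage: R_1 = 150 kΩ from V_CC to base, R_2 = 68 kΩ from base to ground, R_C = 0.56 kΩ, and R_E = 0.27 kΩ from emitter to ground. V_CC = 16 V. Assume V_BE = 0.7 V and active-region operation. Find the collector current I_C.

I_C ≈ 6.5 mA

Thevenize the base divider: V_Th = V_CC·R_2/(R_1+R_2) = 16×68/218 = 4.99 V, R_Th = R_1‖R_2 = 46.8 kΩ.
Base-emitter loop: V_Th = I_B·R_Th + V_BE + (β+1)I_B·R_E, so I_B = (4.99 − 0.7) / (46.8 + 121×0.27) = 0.054 mA.
I_C = β·I_B = 120×0.054 = 6.48 mA, and I_E = (β+1)I_B = 6.53 mA.
V_CE = V_CC − I_C·R_C − I_E·R_E = 16 − 6.48×0.56 − 6.53×0.27 = 10.6 V.
V_CE = 10.6 V > 0.2 V confirms active-region operation.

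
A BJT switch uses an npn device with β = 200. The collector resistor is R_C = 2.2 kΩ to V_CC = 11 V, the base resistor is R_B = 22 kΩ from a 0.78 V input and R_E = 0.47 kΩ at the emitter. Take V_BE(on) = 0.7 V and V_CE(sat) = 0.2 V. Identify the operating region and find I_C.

active; I_C ≈ 0.14 mA

Assume active. Base-emitter loop: I_B = (V_BB − V_BE)/(R_B + (β+1)R_E) = (0.78 − 0.7)/(22 + 201×0.47) = 0.000687 mA.
I_C = β·I_B = 200×0.000687 = 0.137 mA.
V_CE = V_CC − I_C·R_C − I_E·R_E = 11 − 0.137×2.2 − 0.138×0.47 = 10.6 V > V_CE(sat), so the active-region assumption holds.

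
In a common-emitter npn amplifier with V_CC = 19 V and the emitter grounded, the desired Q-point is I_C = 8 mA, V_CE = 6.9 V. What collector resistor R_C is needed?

R_C ≈ 1.5 kΩ

Collector loop: V_CC = I_C·R_C + V_CE.
R_C = (V_CC − V_CE)/I_C = (19 − 6.9)/8 = 1.51 kΩ.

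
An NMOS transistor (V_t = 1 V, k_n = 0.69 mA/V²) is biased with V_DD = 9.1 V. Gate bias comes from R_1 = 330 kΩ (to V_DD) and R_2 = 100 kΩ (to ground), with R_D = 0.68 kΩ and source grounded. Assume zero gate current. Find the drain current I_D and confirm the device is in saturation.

V_G = V_DD·R_2/(R_1+R_2) = 9.1×100/430 = 2.12 V. With the source grounded, V_GS = V_G = 2.12 V.
Assume saturation: I_D = (k_n/2)(V_GS − V_t)² = (0.69/2)×(2.12 − 1)² = 0.345×1.12² = 0.43 mA.
V_DS = V_DD − I_D·R_D = 9.1 − 0.43×0.68 = 8.81 V.
Saturation requires V_DS ≥ V_GS − V_t = 1.12 V; 8.81 ≥ 1.12 ✓.

I_D ≈ 0.43 mA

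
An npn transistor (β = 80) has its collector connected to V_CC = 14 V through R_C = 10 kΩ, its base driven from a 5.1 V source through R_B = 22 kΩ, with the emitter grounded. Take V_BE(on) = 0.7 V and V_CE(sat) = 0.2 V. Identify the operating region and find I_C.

Assume active: I_B = (5.1 − 0.7)/22 = 0.2 mA, giving I_C = β·I_B = 16 mA.
But then V_CE = 14 − 16×10 = -146 V < V_CE(sat) = 0.2 V — impossible in the active region.
So the transistor is saturated. With V_CE = 0.2 V, I_C = (V_CC − 0.2)/R_C = 13.8/10 = 1.38 mA.
Check: β·I_B = 16 mA > I_C = 1.38 mA, confirming saturation.

saturation; I_C ≈ 1.4 mA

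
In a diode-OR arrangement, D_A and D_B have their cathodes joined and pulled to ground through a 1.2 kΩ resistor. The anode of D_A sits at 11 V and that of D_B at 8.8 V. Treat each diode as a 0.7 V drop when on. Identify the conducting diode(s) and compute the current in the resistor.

Only D_A conducts; I_R ≈ 8.6 mA

Assume both conduct. Then node N would need to be at both 11−0.7 = 10.3 V and 8.8−0.7 = 8.1 V, which is impossible.
Assume only D_A conducts: V_N = 11 − 0.7 = 10.3 V, so I_R = 10.3/1.2 = 8.58 mA.
Check D_B: its anode-to-cathode voltage is 8.8 − 10.3 = -1.5 V < 0.7 V, so it is off. The assumption is consistent.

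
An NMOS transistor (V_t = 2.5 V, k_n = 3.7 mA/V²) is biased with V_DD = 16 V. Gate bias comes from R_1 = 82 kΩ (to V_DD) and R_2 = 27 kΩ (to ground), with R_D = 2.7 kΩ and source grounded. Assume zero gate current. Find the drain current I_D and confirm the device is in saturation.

I_D ≈ 4 mA

V_G = V_DD·R_2/(R_1+R_2) = 16×27/109 = 3.96 V. With the source grounded, V_GS = V_G = 3.96 V.
Assume saturation: I_D = (k_n/2)(V_GS − V_t)² = (3.7/2)×(3.96 − 2.5)² = 1.85×1.46² = 3.96 mA.
V_DS = V_DD − I_D·R_D = 16 − 3.96×2.7 = 5.3 V.
Saturation requires V_DS ≥ V_GS − V_t = 1.46 V; 5.3 ≥ 1.46 ✓.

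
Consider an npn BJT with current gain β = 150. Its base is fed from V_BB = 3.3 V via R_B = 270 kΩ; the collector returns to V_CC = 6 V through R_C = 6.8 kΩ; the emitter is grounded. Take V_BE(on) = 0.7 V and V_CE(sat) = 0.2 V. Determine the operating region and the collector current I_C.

Assume active: I_B = (3.3 − 0.7)/270 = 0.00963 mA, giving I_C = β·I_B = 1.44 mA.
But then V_CE = 6 − 1.44×6.8 = -3.82 V < V_CE(sat) = 0.2 V — impossible in the active region.
So the transistor is saturated. With V_CE = 0.2 V, I_C = (V_CC − 0.2)/R_C = 5.8/6.8 = 0.853 mA.
Check: β·I_B = 1.44 mA > I_C = 0.853 mA, confirming saturation.

saturation; I_C ≈ 0.85 mA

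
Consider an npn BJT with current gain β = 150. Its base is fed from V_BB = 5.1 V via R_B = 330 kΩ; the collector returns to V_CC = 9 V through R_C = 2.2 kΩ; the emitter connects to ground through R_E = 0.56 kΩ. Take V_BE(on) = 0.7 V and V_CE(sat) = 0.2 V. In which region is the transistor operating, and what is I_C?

active; I_C ≈ 1.6 mA

Assume active. Base-emitter loop: I_B = (V_BB − V_BE)/(R_B + (β+1)R_E) = (5.1 − 0.7)/(330 + 151×0.56) = 0.0106 mA.
I_C = β·I_B = 150×0.0106 = 1.59 mA.
V_CE = V_CC − I_C·R_C − I_E·R_E = 9 − 1.59×2.2 − 1.6×0.56 = 4.6 V > V_CE(sat), so the active-region assumption holds.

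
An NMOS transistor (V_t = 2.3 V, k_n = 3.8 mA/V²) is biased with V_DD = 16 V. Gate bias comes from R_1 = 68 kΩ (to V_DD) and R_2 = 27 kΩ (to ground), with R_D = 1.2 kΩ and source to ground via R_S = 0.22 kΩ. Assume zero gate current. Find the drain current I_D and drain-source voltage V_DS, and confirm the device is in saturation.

I_D ≈ 3.8 mA, V_DS ≈ 11 V

V_G = V_DD·R_2/(R_1+R_2) = 16×27/95 = 4.55 V.
Assume saturation: I_D = (k_n/2)(V_GS − V_t)² with V_GS = V_G − I_D·R_S = 4.55 − 0.22·I_D.
Substituting gives 0.092·I_D² − 2.88·I_D + 9.6 = 0, with roots I_D = 3.79 or 27.5 mA.
The root I_D = 27.5 mA gives V_GS = -1.51 V ≤ V_t, so take I_D = 3.79 mA.
Then V_GS = 3.71 V and V_DS = V_DD − I_D(R_D+R_S) = 16 − 3.79×1.42 = 10.6 V.
Saturation requires V_DS ≥ V_GS − V_t = 1.41 V; 10.6 ≥ 1.41 ✓.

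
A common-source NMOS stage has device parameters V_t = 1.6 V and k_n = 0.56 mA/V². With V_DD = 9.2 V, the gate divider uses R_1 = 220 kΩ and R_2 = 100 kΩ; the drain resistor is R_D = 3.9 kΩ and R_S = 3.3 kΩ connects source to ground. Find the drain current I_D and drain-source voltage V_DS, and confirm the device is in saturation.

V_G = V_DD·R_2/(R_1+R_2) = 9.2×100/320 = 2.87 V.
Assume saturation: I_D = (k_n/2)(V_GS − V_t)² with V_GS = V_G − I_D·R_S = 2.87 − 3.3·I_D.
Substituting gives 3.05·I_D² − 3.36·I_D + 0.455 = 0, with roots I_D = 0.158 or 0.942 mA.
The root I_D = 0.942 mA gives V_GS = -0.234 V ≤ V_t, so take I_D = 0.158 mA.
Then V_GS = 2.35 V and V_DS = V_DD − I_D(R_D+R_S) = 9.2 − 0.158×7.2 = 8.06 V.
Saturation requires V_DS ≥ V_GS − V_t = 0.752 V; 8.06 ≥ 0.752 ✓.

I_D ≈ 0.16 mA, V_DS ≈ 8.1 V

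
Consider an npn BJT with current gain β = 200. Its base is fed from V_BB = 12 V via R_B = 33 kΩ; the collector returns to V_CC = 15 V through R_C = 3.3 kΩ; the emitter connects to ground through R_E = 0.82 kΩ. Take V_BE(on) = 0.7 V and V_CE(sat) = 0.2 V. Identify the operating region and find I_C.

Assume active: I_B = (12 − 0.7)/(33 + 201×0.82) = 0.0571 mA, I_C = β·I_B = 11.4 mA.
Then V_CE = 15 − 11.4×3.3 − 11.5×0.82 = -32.1 V < 0.2 V — the active assumption fails.
Re-solve with V_CE = 0.2 V. KCL at the emitter: V_E/R_E = (V_BB−0.7−V_E)/R_B + (V_CC−0.2−V_E)/R_C, giving V_E = 3.11 V.
I_C = (V_CC − 0.2 − V_E)/R_C = (14.8 − 3.11)/3.3 = 3.54 mA.
Check: I_B = (11.3 − 3.11)/33 = 0.248 mA, and β·I_B = 49.6 mA > I_C, confirming saturation.

saturation; I_C ≈ 3.5 mA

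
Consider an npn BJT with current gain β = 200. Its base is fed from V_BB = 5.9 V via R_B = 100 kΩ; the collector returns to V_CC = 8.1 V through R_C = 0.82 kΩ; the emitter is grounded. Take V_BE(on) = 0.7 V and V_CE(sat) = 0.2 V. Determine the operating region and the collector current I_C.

saturation; I_C ≈ 9.6 mA

Assume active: I_B = (5.9 − 0.7)/100 = 0.052 mA, giving I_C = β·I_B = 10.4 mA.
But then V_CE = 8.1 − 10.4×0.82 = -0.428 V < V_CE(sat) = 0.2 V — impossible in the active region.
So the transistor is saturated. With V_CE = 0.2 V, I_C = (V_CC − 0.2)/R_C = 7.9/0.82 = 9.63 mA.
Check: β·I_B = 10.4 mA > I_C = 9.63 mA, confirming saturation.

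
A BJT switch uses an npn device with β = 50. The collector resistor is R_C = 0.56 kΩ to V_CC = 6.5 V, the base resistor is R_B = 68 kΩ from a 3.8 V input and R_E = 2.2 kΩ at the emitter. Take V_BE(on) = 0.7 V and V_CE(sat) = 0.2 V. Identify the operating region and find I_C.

active; I_C ≈ 0.86 mA

Assume active. Base-emitter loop: I_B = (V_BB − V_BE)/(R_B + (β+1)R_E) = (3.8 − 0.7)/(68 + 51×2.2) = 0.0172 mA.
I_C = β·I_B = 50×0.0172 = 0.86 mA.
V_CE = V_CC − I_C·R_C − I_E·R_E = 6.5 − 0.86×0.56 − 0.877×2.2 = 4.09 V > V_CE(sat), so the active-region assumption holds.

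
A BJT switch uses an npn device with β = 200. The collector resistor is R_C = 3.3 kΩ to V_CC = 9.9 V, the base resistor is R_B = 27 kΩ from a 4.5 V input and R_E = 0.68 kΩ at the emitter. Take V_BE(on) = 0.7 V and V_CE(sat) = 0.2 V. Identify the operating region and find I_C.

saturation; I_C ≈ 2.4 mA

Assume active: I_B = (4.5 − 0.7)/(27 + 201×0.68) = 0.0232 mA, I_C = β·I_B = 4.64 mA.
Then V_CE = 9.9 − 4.64×3.3 − 4.67×0.68 = -8.6 V < 0.2 V — the active assumption fails.
Re-solve with V_CE = 0.2 V. KCL at the emitter: V_E/R_E = (V_BB−0.7−V_E)/R_B + (V_CC−0.2−V_E)/R_C, giving V_E = 1.7 V.
I_C = (V_CC − 0.2 − V_E)/R_C = (9.7 − 1.7)/3.3 = 2.42 mA.
Check: I_B = (3.8 − 1.7)/27 = 0.0777 mA, and β·I_B = 15.5 mA > I_C, confirming saturation.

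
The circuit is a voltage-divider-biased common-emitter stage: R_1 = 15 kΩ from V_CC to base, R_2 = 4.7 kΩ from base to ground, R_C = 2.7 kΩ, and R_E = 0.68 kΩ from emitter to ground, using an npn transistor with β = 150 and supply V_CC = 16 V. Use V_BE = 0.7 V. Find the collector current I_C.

I_C ≈ 4.4 mA

Thevenize the base divider: V_Th = V_CC·R_2/(R_1+R_2) = 16×4.7/19.7 = 3.82 V, R_Th = R_1‖R_2 = 3.58 kΩ.
Base-emitter loop: V_Th = I_B·R_Th + V_BE + (β+1)I_B·R_E, so I_B = (3.82 − 0.7) / (3.58 + 151×0.68) = 0.0293 mA.
I_C = β·I_B = 150×0.0293 = 4.4 mA, and I_E = (β+1)I_B = 4.43 mA.
V_CE = V_CC − I_C·R_C − I_E·R_E = 16 − 4.4×2.7 − 4.43×0.68 = 1.11 V.
V_CE = 1.11 V > 0.2 V confirms active-region operation.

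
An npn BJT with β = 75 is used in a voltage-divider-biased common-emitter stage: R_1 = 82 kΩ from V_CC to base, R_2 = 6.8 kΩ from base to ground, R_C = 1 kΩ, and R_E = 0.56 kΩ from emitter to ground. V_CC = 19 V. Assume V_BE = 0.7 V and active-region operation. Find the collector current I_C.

Thevenize the base divider: V_Th = V_CC·R_2/(R_1+R_2) = 19×6.8/88.8 = 1.45 V, R_Th = R_1‖R_2 = 6.28 kΩ.
Base-emitter loop: V_Th = I_B·R_Th + V_BE + (β+1)I_B·R_E, so I_B = (1.45 − 0.7) / (6.28 + 76×0.56) = 0.0155 mA.
I_C = β·I_B = 75×0.0155 = 1.16 mA, and I_E = (β+1)I_B = 1.17 mA.
V_CE = V_CC − I_C·R_C − I_E·R_E = 19 − 1.16×1 − 1.17×0.56 = 17.2 V.
V_CE = 17.2 V > 0.2 V confirms active-region operation.

I_C ≈ 1.2 mA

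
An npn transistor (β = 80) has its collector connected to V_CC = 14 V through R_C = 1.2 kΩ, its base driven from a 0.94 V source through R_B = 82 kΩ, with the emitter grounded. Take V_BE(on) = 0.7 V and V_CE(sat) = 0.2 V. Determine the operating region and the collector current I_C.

active; I_C ≈ 0.23 mA

Assume active. Base-emitter loop: I_B = (V_BB − V_BE)/R_B = (0.94 − 0.7)/82 = 0.00293 mA.
I_C = β·I_B = 80×0.00293 = 0.234 mA.
V_CE = V_CC − I_C·R_C = 14 − 0.234×1.2 = 13.7 V > V_CE(sat), so the active-region assumption holds.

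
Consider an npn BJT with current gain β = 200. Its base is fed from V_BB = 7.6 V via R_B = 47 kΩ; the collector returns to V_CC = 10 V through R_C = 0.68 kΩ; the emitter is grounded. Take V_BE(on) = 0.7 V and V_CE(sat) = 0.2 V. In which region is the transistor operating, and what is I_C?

Assume active: I_B = (7.6 − 0.7)/47 = 0.147 mA, giving I_C = β·I_B = 29.4 mA.
But then V_CE = 10 − 29.4×0.68 = -9.97 V < V_CE(sat) = 0.2 V — impossible in the active region.
So the transistor is saturated. With V_CE = 0.2 V, I_C = (V_CC − 0.2)/R_C = 9.8/0.68 = 14.4 mA.
Check: β·I_B = 29.4 mA > I_C = 14.4 mA, confirming saturation.

saturation; I_C ≈ 14 mA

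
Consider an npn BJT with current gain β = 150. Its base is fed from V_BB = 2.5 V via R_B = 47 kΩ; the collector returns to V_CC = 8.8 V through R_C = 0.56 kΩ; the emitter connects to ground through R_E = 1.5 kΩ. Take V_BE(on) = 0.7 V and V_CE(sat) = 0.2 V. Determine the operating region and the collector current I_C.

Assume active. Base-emitter loop: I_B = (V_BB − V_BE)/(R_B + (β+1)R_E) = (2.5 − 0.7)/(47 + 151×1.5) = 0.00658 mA.
I_C = β·I_B = 150×0.00658 = 0.987 mA.
V_CE = V_CC − I_C·R_C − I_E·R_E = 8.8 − 0.987×0.56 − 0.994×1.5 = 6.76 V > V_CE(sat), so the active-region assumption holds.

active; I_C ≈ 0.99 mA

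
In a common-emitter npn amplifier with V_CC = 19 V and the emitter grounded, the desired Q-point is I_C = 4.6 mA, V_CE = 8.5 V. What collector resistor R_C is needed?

R_C ≈ 2.3 kΩ

Collector loop: V_CC = I_C·R_C + V_CE.
R_C = (V_CC − V_CE)/I_C = (19 − 8.5)/4.6 = 2.28 kΩ.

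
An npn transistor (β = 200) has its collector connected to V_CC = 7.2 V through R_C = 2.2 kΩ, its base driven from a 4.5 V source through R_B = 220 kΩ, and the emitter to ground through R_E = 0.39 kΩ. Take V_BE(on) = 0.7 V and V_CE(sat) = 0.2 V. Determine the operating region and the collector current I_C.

active; I_C ≈ 2.5 mA

Assume active. Base-emitter loop: I_B = (V_BB − V_BE)/(R_B + (β+1)R_E) = (4.5 − 0.7)/(220 + 201×0.39) = 0.0127 mA.
I_C = β·I_B = 200×0.0127 = 2.55 mA.
V_CE = V_CC − I_C·R_C − I_E·R_E = 7.2 − 2.55×2.2 − 2.56×0.39 = 0.598 V > V_CE(sat), so the active-region assumption holds.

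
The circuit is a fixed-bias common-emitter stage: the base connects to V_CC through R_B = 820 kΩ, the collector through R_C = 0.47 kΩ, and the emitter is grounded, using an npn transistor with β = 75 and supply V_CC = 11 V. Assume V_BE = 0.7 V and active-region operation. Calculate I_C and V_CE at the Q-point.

I_C ≈ 0.94 mA, V_CE ≈ 11 V

Base loop: V_CC = I_B·R_B + V_BE, so I_B = (11 − 0.7)/820 kΩ = 0.0126 mA.
In the active region I_C = β·I_B = 75 × 0.0126 = 0.942 mA.
Collector loop: V_CE = V_CC − I_C·R_C = 11 − 0.942×0.47 = 10.6 V.
Since V_CE = 10.6 V > V_CE(sat) ≈ 0.2 V, the transistor is in the active region as assumed.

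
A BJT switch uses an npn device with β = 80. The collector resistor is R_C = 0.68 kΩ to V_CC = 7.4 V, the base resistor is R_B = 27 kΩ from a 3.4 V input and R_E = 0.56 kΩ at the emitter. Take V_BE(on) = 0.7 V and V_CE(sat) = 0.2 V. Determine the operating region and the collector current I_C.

Assume active. Base-emitter loop: I_B = (V_BB − V_BE)/(R_B + (β+1)R_E) = (3.4 − 0.7)/(27 + 81×0.56) = 0.0373 mA.
I_C = β·I_B = 80×0.0373 = 2.99 mA.
V_CE = V_CC − I_C·R_C − I_E·R_E = 7.4 − 2.99×0.68 − 3.02×0.56 = 3.68 V > V_CE(sat), so the active-region assumption holds.

active; I_C ≈ 3 mA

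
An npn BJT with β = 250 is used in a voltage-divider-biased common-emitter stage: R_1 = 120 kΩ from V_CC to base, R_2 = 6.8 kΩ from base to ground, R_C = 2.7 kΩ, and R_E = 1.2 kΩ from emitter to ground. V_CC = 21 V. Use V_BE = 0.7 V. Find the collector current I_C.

I_C ≈ 0.35 mA

Thevenize the base divider: V_Th = V_CC·R_2/(R_1+R_2) = 21×6.8/127 = 1.13 V, R_Th = R_1‖R_2 = 6.44 kΩ.
Base-emitter loop: V_Th = I_B·R_Th + V_BE + (β+1)I_B·R_E, so I_B = (1.13 − 0.7) / (6.44 + 251×1.2) = 0.00139 mA.
I_C = β·I_B = 250×0.00139 = 0.346 mA, and I_E = (β+1)I_B = 0.348 mA.
V_CE = V_CC − I_C·R_C − I_E·R_E = 21 − 0.346×2.7 − 0.348×1.2 = 19.6 V.
V_CE = 19.6 V > 0.2 V confirms active-region operation.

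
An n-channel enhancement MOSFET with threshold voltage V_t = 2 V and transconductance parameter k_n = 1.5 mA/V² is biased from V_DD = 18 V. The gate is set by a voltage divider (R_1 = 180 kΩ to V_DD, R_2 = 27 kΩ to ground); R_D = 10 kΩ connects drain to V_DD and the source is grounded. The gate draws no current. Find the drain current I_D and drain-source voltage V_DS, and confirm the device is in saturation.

I_D ≈ 0.091 mA, V_DS ≈ 17 V

V_G = V_DD·R_2/(R_1+R_2) = 18×27/207 = 2.35 V. With the source grounded, V_GS = V_G = 2.35 V.
Assume saturation: I_D = (k_n/2)(V_GS − V_t)² = (1.5/2)×(2.35 − 2)² = 0.75×0.348² = 0.0907 mA.
V_DS = V_DD − I_D·R_D = 18 − 0.0907×10 = 17.1 V.
Saturation requires V_DS ≥ V_GS − V_t = 0.348 V; 17.1 ≥ 0.348 ✓.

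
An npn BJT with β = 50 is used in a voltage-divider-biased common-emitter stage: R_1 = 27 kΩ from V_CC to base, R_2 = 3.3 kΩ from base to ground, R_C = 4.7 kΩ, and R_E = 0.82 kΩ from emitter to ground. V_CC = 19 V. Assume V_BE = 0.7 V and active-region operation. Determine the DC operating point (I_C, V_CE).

Thevenize the base divider: V_Th = V_CC·R_2/(R_1+R_2) = 19×3.3/30.3 = 2.07 V, R_Th = R_1‖R_2 = 2.94 kΩ.
Base-emitter loop: V_Th = I_B·R_Th + V_BE + (β+1)I_B·R_E, so I_B = (2.07 − 0.7) / (2.94 + 51×0.82) = 0.0306 mA.
I_C = β·I_B = 50×0.0306 = 1.53 mA, and I_E = (β+1)I_B = 1.56 mA.
V_CE = V_CC − I_C·R_C − I_E·R_E = 19 − 1.53×4.7 − 1.56×0.82 = 10.5 V.
V_CE = 10.5 V > 0.2 V confirms active-region operation.

I_C ≈ 1.5 mA, V_CE ≈ 11 V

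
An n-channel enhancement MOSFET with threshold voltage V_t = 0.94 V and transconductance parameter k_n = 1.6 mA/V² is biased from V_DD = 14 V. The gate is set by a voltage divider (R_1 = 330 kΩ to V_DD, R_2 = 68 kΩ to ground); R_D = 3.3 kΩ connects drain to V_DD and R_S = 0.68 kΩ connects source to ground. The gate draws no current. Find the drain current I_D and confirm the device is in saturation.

I_D ≈ 0.73 mA

V_G = V_DD·R_2/(R_1+R_2) = 14×68/398 = 2.39 V.
Assume saturation: I_D = (k_n/2)(V_GS − V_t)² with V_GS = V_G − I_D·R_S = 2.39 − 0.68·I_D.
Substituting gives 0.37·I_D² − 2.58·I_D + 1.69 = 0, with roots I_D = 0.73 or 6.24 mA.
The root I_D = 6.24 mA gives V_GS = -1.85 V ≤ V_t, so take I_D = 0.73 mA.
Then V_GS = 1.9 V and V_DS = V_DD − I_D(R_D+R_S) = 14 − 0.73×3.98 = 11.1 V.
Saturation requires V_DS ≥ V_GS − V_t = 0.955 V; 11.1 ≥ 0.955 ✓.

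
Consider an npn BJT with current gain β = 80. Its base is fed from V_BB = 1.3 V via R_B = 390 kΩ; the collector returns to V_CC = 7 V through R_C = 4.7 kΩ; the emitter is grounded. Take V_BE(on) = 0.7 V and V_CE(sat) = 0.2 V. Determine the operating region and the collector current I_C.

active; I_C ≈ 0.12 mA

Assume active. Base-emitter loop: I_B = (V_BB − V_BE)/R_B = (1.3 − 0.7)/390 = 0.00154 mA.
I_C = β·I_B = 80×0.00154 = 0.123 mA.
V_CE = V_CC − I_C·R_C = 7 − 0.123×4.7 = 6.42 V > V_CE(sat), so the active-region assumption holds.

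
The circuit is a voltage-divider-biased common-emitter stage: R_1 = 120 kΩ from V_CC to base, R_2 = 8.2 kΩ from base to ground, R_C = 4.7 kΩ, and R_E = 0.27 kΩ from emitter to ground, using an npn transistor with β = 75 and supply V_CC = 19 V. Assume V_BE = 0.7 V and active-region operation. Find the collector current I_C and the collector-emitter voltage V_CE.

Thevenize the base divider: V_Th = V_CC·R_2/(R_1+R_2) = 19×8.2/128 = 1.22 V, R_Th = R_1‖R_2 = 7.68 kΩ.
Base-emitter loop: V_Th = I_B·R_Th + V_BE + (β+1)I_B·R_E, so I_B = (1.22 − 0.7) / (7.68 + 76×0.27) = 0.0183 mA.
I_C = β·I_B = 75×0.0183 = 1.37 mA, and I_E = (β+1)I_B = 1.39 mA.
V_CE = V_CC − I_C·R_C − I_E·R_E = 19 − 1.37×4.7 − 1.39×0.27 = 12.2 V.
V_CE = 12.2 V > 0.2 V confirms active-region operation.

I_C ≈ 1.4 mA, V_CE ≈ 12 V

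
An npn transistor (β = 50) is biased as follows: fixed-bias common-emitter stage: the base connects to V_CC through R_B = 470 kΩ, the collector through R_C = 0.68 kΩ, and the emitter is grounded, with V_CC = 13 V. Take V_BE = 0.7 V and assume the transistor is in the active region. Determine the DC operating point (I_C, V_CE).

Base loop: V_CC = I_B·R_B + V_BE, so I_B = (13 − 0.7)/470 kΩ = 0.0262 mA.
In the active region I_C = β·I_B = 50 × 0.0262 = 1.31 mA.
Collector loop: V_CE = V_CC − I_C·R_C = 13 − 1.31×0.68 = 12.1 V.
Since V_CE = 12.1 V > V_CE(sat) ≈ 0.2 V, the transistor is in the active region as assumed.

I_C ≈ 1.3 mA, V_CE ≈ 12 V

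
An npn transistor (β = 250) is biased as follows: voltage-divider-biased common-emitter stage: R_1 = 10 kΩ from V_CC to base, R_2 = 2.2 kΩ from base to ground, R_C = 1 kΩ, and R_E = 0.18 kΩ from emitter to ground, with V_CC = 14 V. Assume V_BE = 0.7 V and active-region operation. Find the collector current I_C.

I_C ≈ 9.7 mA

Thevenize the base divider: V_Th = V_CC·R_2/(R_1+R_2) = 14×2.2/12.2 = 2.52 V, R_Th = R_1‖R_2 = 1.8 kΩ.
Base-emitter loop: V_Th = I_B·R_Th + V_BE + (β+1)I_B·R_E, so I_B = (2.52 − 0.7) / (1.8 + 251×0.18) = 0.0388 mA.
I_C = β·I_B = 250×0.0388 = 9.71 mA, and I_E = (β+1)I_B = 9.75 mA.
V_CE = V_CC − I_C·R_C − I_E·R_E = 14 − 9.71×1 − 9.75×0.18 = 2.54 V.
V_CE = 2.54 V > 0.2 V confirms active-region operation.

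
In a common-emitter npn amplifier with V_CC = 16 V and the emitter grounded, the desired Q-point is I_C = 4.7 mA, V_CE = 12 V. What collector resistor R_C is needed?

Collector loop: V_CC = I_C·R_C + V_CE.
R_C = (V_CC − V_CE)/I_C = (16 − 12)/4.7 = 0.851 kΩ.

R_C ≈ 0.85 kΩ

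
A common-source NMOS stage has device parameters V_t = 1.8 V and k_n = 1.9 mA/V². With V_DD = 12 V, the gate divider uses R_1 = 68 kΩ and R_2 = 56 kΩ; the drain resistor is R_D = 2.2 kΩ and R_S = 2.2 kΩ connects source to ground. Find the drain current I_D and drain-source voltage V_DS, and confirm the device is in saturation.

V_G = V_DD·R_2/(R_1+R_2) = 12×56/124 = 5.42 V.
Assume saturation: I_D = (k_n/2)(V_GS − V_t)² with V_GS = V_G − I_D·R_S = 5.42 − 2.2·I_D.
Substituting gives 4.6·I_D² − 16.1·I_D + 12.4 = 0, with roots I_D = 1.15 or 2.36 mA.
The root I_D = 2.36 mA gives V_GS = 0.223 V ≤ V_t, so take I_D = 1.15 mA.
Then V_GS = 2.9 V and V_DS = V_DD − I_D(R_D+R_S) = 12 − 1.15×4.4 = 6.96 V.
Saturation requires V_DS ≥ V_GS − V_t = 1.1 V; 6.96 ≥ 1.1 ✓.

I_D ≈ 1.1 mA, V_DS ≈ 7 V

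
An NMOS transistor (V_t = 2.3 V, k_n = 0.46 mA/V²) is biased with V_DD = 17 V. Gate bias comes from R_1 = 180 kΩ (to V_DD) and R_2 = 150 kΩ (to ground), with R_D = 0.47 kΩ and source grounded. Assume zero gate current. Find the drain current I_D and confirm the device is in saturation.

I_D ≈ 6.8 mA

V_G = V_DD·R_2/(R_1+R_2) = 17×150/330 = 7.73 V. With the source grounded, V_GS = V_G = 7.73 V.
Assume saturation: I_D = (k_n/2)(V_GS − V_t)² = (0.46/2)×(7.73 − 2.3)² = 0.23×5.43² = 6.77 mA.
V_DS = V_DD − I_D·R_D = 17 − 6.77×0.47 = 13.8 V.
Saturation requires V_DS ≥ V_GS − V_t = 5.43 V; 13.8 ≥ 5.43 ✓.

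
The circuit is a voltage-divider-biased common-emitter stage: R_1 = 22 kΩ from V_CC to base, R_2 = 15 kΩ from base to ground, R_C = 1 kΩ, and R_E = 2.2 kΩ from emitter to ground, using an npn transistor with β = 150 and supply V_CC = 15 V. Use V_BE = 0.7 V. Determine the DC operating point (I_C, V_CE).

Thevenize the base divider: V_Th = V_CC·R_2/(R_1+R_2) = 15×15/37 = 6.08 V, R_Th = R_1‖R_2 = 8.92 kΩ.
Base-emitter loop: V_Th = I_B·R_Th + V_BE + (β+1)I_B·R_E, so I_B = (6.08 − 0.7) / (8.92 + 151×2.2) = 0.0158 mA.
I_C = β·I_B = 150×0.0158 = 2.37 mA, and I_E = (β+1)I_B = 2.38 mA.
V_CE = V_CC − I_C·R_C − I_E·R_E = 15 − 2.37×1 − 2.38×2.2 = 7.39 V.
V_CE = 7.39 V > 0.2 V confirms active-region operation.

I_C ≈ 2.4 mA, V_CE ≈ 7.4 V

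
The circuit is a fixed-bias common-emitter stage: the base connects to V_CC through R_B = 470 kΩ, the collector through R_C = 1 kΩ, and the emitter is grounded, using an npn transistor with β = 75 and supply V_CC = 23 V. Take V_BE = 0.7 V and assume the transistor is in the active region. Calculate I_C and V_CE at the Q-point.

Base loop: V_CC = I_B·R_B + V_BE, so I_B = (23 − 0.7)/470 kΩ = 0.0474 mA.
In the active region I_C = β·I_B = 75 × 0.0474 = 3.56 mA.
Collector loop: V_CE = V_CC − I_C·R_C = 23 − 3.56×1 = 19.4 V.
Since V_CE = 19.4 V > V_CE(sat) ≈ 0.2 V, the transistor is in the active region as assumed.

I_C ≈ 3.6 mA, V_CE ≈ 19 V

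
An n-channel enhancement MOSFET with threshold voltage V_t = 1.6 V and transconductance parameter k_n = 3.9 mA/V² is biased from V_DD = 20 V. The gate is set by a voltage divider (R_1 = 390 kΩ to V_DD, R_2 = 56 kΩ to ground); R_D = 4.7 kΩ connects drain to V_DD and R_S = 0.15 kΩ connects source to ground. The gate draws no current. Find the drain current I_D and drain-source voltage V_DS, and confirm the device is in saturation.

I_D ≈ 1.1 mA, V_DS ≈ 15 V

V_G = V_DD·R_2/(R_1+R_2) = 20×56/446 = 2.51 V.
Assume saturation: I_D = (k_n/2)(V_GS − V_t)² with V_GS = V_G − I_D·R_S = 2.51 − 0.15·I_D.
Substituting gives 0.0439·I_D² − 1.53·I_D + 1.62 = 0, with roots I_D = 1.09 or 33.9 mA.
The root I_D = 33.9 mA gives V_GS = -2.57 V ≤ V_t, so take I_D = 1.09 mA.
Then V_GS = 2.35 V and V_DS = V_DD − I_D(R_D+R_S) = 20 − 1.09×4.85 = 14.7 V.
Saturation requires V_DS ≥ V_GS − V_t = 0.748 V; 14.7 ≥ 0.748 ✓.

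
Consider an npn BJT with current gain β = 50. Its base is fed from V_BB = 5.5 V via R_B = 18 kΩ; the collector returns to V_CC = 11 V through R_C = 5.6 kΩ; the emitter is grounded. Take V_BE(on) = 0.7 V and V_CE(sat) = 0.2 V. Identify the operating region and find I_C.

saturation; I_C ≈ 1.9 mA

Assume active: I_B = (5.5 − 0.7)/18 = 0.267 mA, giving I_C = β·I_B = 13.3 mA.
But then V_CE = 11 − 13.3×5.6 = -63.7 V < V_CE(sat) = 0.2 V — impossible in the active region.
So the transistor is saturated. With V_CE = 0.2 V, I_C = (V_CC − 0.2)/R_C = 10.8/5.6 = 1.93 mA.
Check: β·I_B = 13.3 mA > I_C = 1.93 mA, confirming saturation.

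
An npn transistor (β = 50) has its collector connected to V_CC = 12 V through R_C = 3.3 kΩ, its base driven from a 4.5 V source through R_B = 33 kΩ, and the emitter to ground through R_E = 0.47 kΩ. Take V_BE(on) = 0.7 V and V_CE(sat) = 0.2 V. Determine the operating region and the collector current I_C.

saturation; I_C ≈ 3.1 mA

Assume active: I_B = (4.5 − 0.7)/(33 + 51×0.47) = 0.0667 mA, I_C = β·I_B = 3.34 mA.
Then V_CE = 12 − 3.34×3.3 − 3.4×0.47 = -0.605 V < 0.2 V — the active assumption fails.
Re-solve with V_CE = 0.2 V. KCL at the emitter: V_E/R_E = (V_BB−0.7−V_E)/R_B + (V_CC−0.2−V_E)/R_C, giving V_E = 1.5 V.
I_C = (V_CC − 0.2 − V_E)/R_C = (11.8 − 1.5)/3.3 = 3.12 mA.
Check: I_B = (3.8 − 1.5)/33 = 0.0697 mA, and β·I_B = 3.49 mA > I_C, confirming saturation.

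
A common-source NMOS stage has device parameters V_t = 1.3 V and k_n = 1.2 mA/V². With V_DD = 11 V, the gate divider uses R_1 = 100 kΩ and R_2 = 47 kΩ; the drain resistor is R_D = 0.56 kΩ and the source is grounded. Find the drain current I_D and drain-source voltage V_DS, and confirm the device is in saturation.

I_D ≈ 2.9 mA, V_DS ≈ 9.3 V

V_G = V_DD·R_2/(R_1+R_2) = 11×47/147 = 3.52 V. With the source grounded, V_GS = V_G = 3.52 V.
Assume saturation: I_D = (k_n/2)(V_GS − V_t)² = (1.2/2)×(3.52 − 1.3)² = 0.6×2.22² = 2.95 mA.
V_DS = V_DD − I_D·R_D = 11 − 2.95×0.56 = 9.35 V.
Saturation requires V_DS ≥ V_GS − V_t = 2.22 V; 9.35 ≥ 2.22 ✓.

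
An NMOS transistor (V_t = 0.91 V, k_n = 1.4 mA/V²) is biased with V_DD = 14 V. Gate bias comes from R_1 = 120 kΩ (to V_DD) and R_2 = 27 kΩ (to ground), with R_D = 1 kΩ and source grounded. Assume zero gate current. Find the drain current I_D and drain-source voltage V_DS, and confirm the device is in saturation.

V_G = V_DD·R_2/(R_1+R_2) = 14×27/147 = 2.57 V. With the source grounded, V_GS = V_G = 2.57 V.
Assume saturation: I_D = (k_n/2)(V_GS − V_t)² = (1.4/2)×(2.57 − 0.91)² = 0.7×1.66² = 1.93 mA.
V_DS = V_DD − I_D·R_D = 14 − 1.93×1 = 12.1 V.
Saturation requires V_DS ≥ V_GS − V_t = 1.66 V; 12.1 ≥ 1.66 ✓.

I_D ≈ 1.9 mA, V_DS ≈ 12 V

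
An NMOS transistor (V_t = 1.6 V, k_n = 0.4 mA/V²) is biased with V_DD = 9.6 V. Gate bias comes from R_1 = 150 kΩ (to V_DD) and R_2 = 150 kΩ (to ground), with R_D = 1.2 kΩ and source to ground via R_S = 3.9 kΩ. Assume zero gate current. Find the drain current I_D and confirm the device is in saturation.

V_G = V_DD·R_2/(R_1+R_2) = 9.6×150/300 = 4.8 V.
Assume saturation: I_D = (k_n/2)(V_GS − V_t)² with V_GS = V_G − I_D·R_S = 4.8 − 3.9·I_D.
Substituting gives 3.04·I_D² − 5.99·I_D + 2.05 = 0, with roots I_D = 0.44 or 1.53 mA.
The root I_D = 1.53 mA gives V_GS = -1.17 V ≤ V_t, so take I_D = 0.44 mA.
Then V_GS = 3.08 V and V_DS = V_DD − I_D(R_D+R_S) = 9.6 − 0.44×5.1 = 7.36 V.
Saturation requires V_DS ≥ V_GS − V_t = 1.48 V; 7.36 ≥ 1.48 ✓.

I_D ≈ 0.44 mA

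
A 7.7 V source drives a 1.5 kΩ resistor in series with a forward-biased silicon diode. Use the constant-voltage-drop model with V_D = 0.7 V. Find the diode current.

KVL around the loop: 7.7 = V_D + I·R = 0.7 + I × 1.5 kΩ.
So I = (7.7 − 0.7) / 1.5 kΩ = 7 / 1.5 = 4.67 mA.

I ≈ 4.7 mA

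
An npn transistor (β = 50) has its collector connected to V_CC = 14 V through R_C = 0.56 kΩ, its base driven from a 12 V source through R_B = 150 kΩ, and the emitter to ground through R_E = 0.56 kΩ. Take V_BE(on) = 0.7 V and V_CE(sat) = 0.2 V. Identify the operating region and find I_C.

active; I_C ≈ 3.2 mA

Assume active. Base-emitter loop: I_B = (V_BB − V_BE)/(R_B + (β+1)R_E) = (12 − 0.7)/(150 + 51×0.56) = 0.0633 mA.
I_C = β·I_B = 50×0.0633 = 3.16 mA.
V_CE = V_CC − I_C·R_C − I_E·R_E = 14 − 3.16×0.56 − 3.23×0.56 = 10.4 V > V_CE(sat), so the active-region assumption holds.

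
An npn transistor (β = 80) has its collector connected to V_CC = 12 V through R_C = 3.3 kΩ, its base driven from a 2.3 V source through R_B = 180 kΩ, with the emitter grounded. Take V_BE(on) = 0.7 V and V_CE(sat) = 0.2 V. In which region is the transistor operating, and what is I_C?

active; I_C ≈ 0.71 mA

Assume active. Base-emitter loop: I_B = (V_BB − V_BE)/R_B = (2.3 − 0.7)/180 = 0.00889 mA.
I_C = β·I_B = 80×0.00889 = 0.711 mA.
V_CE = V_CC − I_C·R_C = 12 − 0.711×3.3 = 9.65 V > V_CE(sat), so the active-region assumption holds.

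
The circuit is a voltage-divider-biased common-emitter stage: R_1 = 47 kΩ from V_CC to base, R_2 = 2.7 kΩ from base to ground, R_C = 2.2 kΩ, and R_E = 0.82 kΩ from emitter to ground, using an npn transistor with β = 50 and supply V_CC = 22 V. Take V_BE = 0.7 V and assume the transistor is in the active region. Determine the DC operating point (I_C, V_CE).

I_C ≈ 0.56 mA, V_CE ≈ 20 V

Thevenize the base divider: V_Th = V_CC·R_2/(R_1+R_2) = 22×2.7/49.7 = 1.2 V, R_Th = R_1‖R_2 = 2.55 kΩ.
Base-emitter loop: V_Th = I_B·R_Th + V_BE + (β+1)I_B·R_E, so I_B = (1.2 − 0.7) / (2.55 + 51×0.82) = 0.0112 mA.
I_C = β·I_B = 50×0.0112 = 0.558 mA, and I_E = (β+1)I_B = 0.569 mA.
V_CE = V_CC − I_C·R_C − I_E·R_E = 22 − 0.558×2.2 − 0.569×0.82 = 20.3 V.
V_CE = 20.3 V > 0.2 V confirms active-region operation.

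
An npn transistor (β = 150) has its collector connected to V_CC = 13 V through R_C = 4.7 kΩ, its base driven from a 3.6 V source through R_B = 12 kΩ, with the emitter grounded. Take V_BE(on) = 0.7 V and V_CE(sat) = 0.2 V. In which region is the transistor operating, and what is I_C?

saturation; I_C ≈ 2.7 mA

Assume active: I_B = (3.6 − 0.7)/12 = 0.242 mA, giving I_C = β·I_B = 36.3 mA.
But then V_CE = 13 − 36.3×4.7 = -157 V < V_CE(sat) = 0.2 V — impossible in the active region.
So the transistor is saturated. With V_CE = 0.2 V, I_C = (V_CC − 0.2)/R_C = 12.8/4.7 = 2.72 mA.
Check: β·I_B = 36.3 mA > I_C = 2.72 mA, confirming saturation.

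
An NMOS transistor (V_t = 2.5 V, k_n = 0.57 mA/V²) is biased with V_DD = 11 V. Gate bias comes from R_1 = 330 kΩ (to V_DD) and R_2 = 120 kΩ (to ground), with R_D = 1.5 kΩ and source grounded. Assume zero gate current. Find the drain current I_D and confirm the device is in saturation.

I_D ≈ 0.054 mA

V_G = V_DD·R_2/(R_1+R_2) = 11×120/450 = 2.93 V. With the source grounded, V_GS = V_G = 2.93 V.
Assume saturation: I_D = (k_n/2)(V_GS − V_t)² = (0.57/2)×(2.93 − 2.5)² = 0.285×0.433² = 0.0535 mA.
V_DS = V_DD − I_D·R_D = 11 − 0.0535×1.5 = 10.9 V.
Saturation requires V_DS ≥ V_GS − V_t = 0.433 V; 10.9 ≥ 0.433 ✓.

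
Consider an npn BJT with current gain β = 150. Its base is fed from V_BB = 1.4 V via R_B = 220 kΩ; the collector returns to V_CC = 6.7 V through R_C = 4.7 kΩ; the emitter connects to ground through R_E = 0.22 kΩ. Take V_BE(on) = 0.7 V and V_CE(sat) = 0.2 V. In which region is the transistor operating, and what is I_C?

active; I_C ≈ 0.41 mA

Assume active. Base-emitter loop: I_B = (V_BB − V_BE)/(R_B + (β+1)R_E) = (1.4 − 0.7)/(220 + 151×0.22) = 0.00276 mA.
I_C = β·I_B = 150×0.00276 = 0.415 mA.
V_CE = V_CC − I_C·R_C − I_E·R_E = 6.7 − 0.415×4.7 − 0.417×0.22 = 4.66 V > V_CE(sat), so the active-region assumption holds.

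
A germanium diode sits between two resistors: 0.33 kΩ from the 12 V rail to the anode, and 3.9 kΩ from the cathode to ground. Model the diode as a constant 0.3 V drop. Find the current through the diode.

The two resistors are in series with the diode, so KVL gives 12 = I·0.33 + 0.3 + I·3.9.
I = (12 − 0.3) / (0.33 + 3.9) kΩ = 11.7 / 4.23 = 2.77 mA.

I ≈ 2.8 mA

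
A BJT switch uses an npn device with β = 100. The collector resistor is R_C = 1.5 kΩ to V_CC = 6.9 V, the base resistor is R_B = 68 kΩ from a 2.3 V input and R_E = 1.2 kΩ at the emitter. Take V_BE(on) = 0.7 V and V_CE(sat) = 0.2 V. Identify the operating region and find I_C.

Assume active. Base-emitter loop: I_B = (V_BB − V_BE)/(R_B + (β+1)R_E) = (2.3 − 0.7)/(68 + 101×1.2) = 0.00846 mA.
I_C = β·I_B = 100×0.00846 = 0.846 mA.
V_CE = V_CC − I_C·R_C − I_E·R_E = 6.9 − 0.846×1.5 − 0.854×1.2 = 4.61 V > V_CE(sat), so the active-region assumption holds.

active; I_C ≈ 0.85 mA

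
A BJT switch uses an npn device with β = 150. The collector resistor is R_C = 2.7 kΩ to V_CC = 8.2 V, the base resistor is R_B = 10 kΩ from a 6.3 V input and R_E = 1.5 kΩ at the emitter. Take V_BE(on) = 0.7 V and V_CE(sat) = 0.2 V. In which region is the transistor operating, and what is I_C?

saturation; I_C ≈ 1.8 mA

Assume active: I_B = (6.3 − 0.7)/(10 + 151×1.5) = 0.0237 mA, I_C = β·I_B = 3.55 mA.
Then V_CE = 8.2 − 3.55×2.7 − 3.58×1.5 = -6.75 V < 0.2 V — the active assumption fails.
Re-solve with V_CE = 0.2 V. KCL at the emitter: V_E/R_E = (V_BB−0.7−V_E)/R_B + (V_CC−0.2−V_E)/R_C, giving V_E = 3.1 V.
I_C = (V_CC − 0.2 − V_E)/R_C = (8 − 3.1)/2.7 = 1.82 mA.
Check: I_B = (5.6 − 3.1)/10 = 0.25 mA, and β·I_B = 37.5 mA > I_C, confirming saturation.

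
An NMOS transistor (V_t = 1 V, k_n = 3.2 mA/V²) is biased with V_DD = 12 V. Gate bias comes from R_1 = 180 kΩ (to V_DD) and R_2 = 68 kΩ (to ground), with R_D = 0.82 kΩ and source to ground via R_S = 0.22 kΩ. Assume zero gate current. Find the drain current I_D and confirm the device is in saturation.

V_G = V_DD·R_2/(R_1+R_2) = 12×68/248 = 3.29 V.
Assume saturation: I_D = (k_n/2)(V_GS − V_t)² with V_GS = V_G − I_D·R_S = 3.29 − 0.22·I_D.
Substituting gives 0.0774·I_D² − 2.61·I_D + 8.39 = 0, with roots I_D = 3.6 or 30.1 mA.
The root I_D = 30.1 mA gives V_GS = -3.34 V ≤ V_t, so take I_D = 3.6 mA.
Then V_GS = 2.5 V and V_DS = V_DD − I_D(R_D+R_S) = 12 − 3.6×1.04 = 8.26 V.
Saturation requires V_DS ≥ V_GS − V_t = 1.5 V; 8.26 ≥ 1.5 ✓.

I_D ≈ 3.6 mA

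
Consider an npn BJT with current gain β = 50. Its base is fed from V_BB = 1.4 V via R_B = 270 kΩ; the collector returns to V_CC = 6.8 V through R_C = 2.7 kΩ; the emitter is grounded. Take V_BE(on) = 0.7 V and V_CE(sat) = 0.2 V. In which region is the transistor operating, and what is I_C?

active; I_C ≈ 0.13 mA

Assume active. Base-emitter loop: I_B = (V_BB − V_BE)/R_B = (1.4 − 0.7)/270 = 0.00259 mA.
I_C = β·I_B = 50×0.00259 = 0.13 mA.
V_CE = V_CC − I_C·R_C = 6.8 − 0.13×2.7 = 6.45 V > V_CE(sat), so the active-region assumption holds.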